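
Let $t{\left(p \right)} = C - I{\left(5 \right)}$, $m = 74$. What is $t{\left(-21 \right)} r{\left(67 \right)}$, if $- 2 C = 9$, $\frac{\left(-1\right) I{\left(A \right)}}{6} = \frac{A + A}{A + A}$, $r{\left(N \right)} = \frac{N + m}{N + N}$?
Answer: $\frac{423}{268} \approx 1.5784$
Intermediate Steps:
$r{\left(N \right)} = \frac{74 + N}{2 N}$ ($r{\left(N \right)} = \frac{N + 74}{N + N} = \frac{74 + N}{2 N}$)
$I{\left(A \right)} = -6$ ($I{\left(A \right)} = - 6 \frac{A + A}{A + A} = - 6 \frac{2 A}{2 A} = - 6 \cdot 2 A \frac{1}{2 A} = \left(-6\right) 1 = -6$)
$C = - \frac{9}{2}$ ($C = \left(- \frac{1}{2}\right) 9 = - \frac{9}{2} \approx -4.5$)
$t{\left(p \right)} = \frac{3}{2}$ ($t{\left(p \right)} = - \frac{9}{2} - -6 = - \frac{9}{2} + 6 = \frac{3}{2}$)
$t{\left(-21 \right)} r{\left(67 \right)} = \frac{3 \frac{74 + 67}{2 \cdot 67}}{2} = \frac{3 \cdot \frac{1}{2} \cdot \frac{1}{67} \cdot 141}{2} = \frac{3}{2} \cdot \frac{141}{134} = \frac{423}{268}$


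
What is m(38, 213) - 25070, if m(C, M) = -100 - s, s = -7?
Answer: -25163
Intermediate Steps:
m(C, M) = -93 (m(C, M) = -100 - 1*(-7) = -100 + 7 = -93)
m(38, 213) - 25070 = -93 - 25070 = -25163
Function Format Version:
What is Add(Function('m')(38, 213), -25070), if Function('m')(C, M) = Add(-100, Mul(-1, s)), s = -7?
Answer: -25163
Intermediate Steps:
Function('m')(C, M) = -93 (Function('m')(C, M) = Add(-100, Mul(-1, -7)) = Add(-100, 7) = -93)
Add(Function('m')(38, 213), -25070) = Add(-93, -25070) = -25163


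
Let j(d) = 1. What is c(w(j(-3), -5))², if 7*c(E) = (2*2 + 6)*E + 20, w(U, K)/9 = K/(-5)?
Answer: 12100/49 ≈ 246.94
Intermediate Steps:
w(U, K) = -9*K/5 (w(U, K) = 9*(K/(-5)) = 9*(K*(-⅕)) = 9*(-K/5) = -9*K/5)
c(E) = 20/7 + 10*E/7 (c(E) = ((2*2 + 6)*E + 20)/7 = ((4 + 6)*E + 20)/7 = (10*E + 20)/7 = (20 + 10*E)/7 = 20/7 + 10*E/7)
c(w(j(-3), -5))² = (20/7 + 10*(-9/5*(-5))/7)² = (20/7 + (10/7)*9)² = (20/7 + 90/7)² = (110/7)² = 12100/49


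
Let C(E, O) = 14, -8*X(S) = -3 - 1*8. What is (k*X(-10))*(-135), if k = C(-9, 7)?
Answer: -10395/4 ≈ -2598.8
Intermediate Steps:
X(S) = 11/8 (X(S) = -(-3 - 1*8)/8 = -(-3 - 8)/8 = -⅛*(-11) = 11/8)
k = 14
(k*X(-10))*(-135) = (14*(11/8))*(-135) = (77/4)*(-135) = -10395/4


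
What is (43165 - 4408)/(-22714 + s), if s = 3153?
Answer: -38757/19561 ≈ -1.9813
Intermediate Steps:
(43165 - 4408)/(-22714 + s) = (43165 - 4408)/(-22714 + 3153) = 38757/(-19561) = 38757*(-1/19561) = -38757/19561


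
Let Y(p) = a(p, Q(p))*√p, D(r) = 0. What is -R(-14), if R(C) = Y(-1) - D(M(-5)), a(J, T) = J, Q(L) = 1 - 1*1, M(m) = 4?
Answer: I ≈ 1.0*I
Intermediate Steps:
Q(L) = 0 (Q(L) = 1 - 1 = 0)
Y(p) = p^(3/2) (Y(p) = p*√p = p^(3/2))
R(C) = -I (R(C) = (-1)^(3/2) - 1*0 = -I + 0 = -I)
-R(-14) = -(-1)*I = I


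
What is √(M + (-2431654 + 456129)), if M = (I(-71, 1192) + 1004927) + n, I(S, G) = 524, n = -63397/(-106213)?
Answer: I*√10943593403245745/106213 ≈ 984.92*I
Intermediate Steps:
n = 63397/106213 (n = -63397*(-1/106213) = 63397/106213 ≈ 0.59689)
M = 106792030460/106213 (M = (524 + 1004927) + 63397/106213 = 1005451 + 63397/106213 = 106792030460/106213 ≈ 1.0055e+6)
√(M + (-2431654 + 456129)) = √(106792030460/106213 + (-2431654 + 456129)) = √(106792030460/106213 - 1975525) = √(-103034406365/106213) = I*√10943593403245745/106213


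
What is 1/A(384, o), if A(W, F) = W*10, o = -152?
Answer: 1/3840 ≈ 0.00026042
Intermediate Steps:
A(W, F) = 10*W
1/A(384, o) = 1/(10*384) = 1/3840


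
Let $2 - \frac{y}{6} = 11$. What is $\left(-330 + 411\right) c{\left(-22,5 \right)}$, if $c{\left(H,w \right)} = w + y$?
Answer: $-3969$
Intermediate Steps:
$y = -54$ ($y = 12 - 66 = -54$)
$c{\left(H,w \right)} = -54 + w$ ($c{\left(H,w \right)} = w - 54 = -54 + w$)
$\left(-330 + 411\right) c{\left(-22,5 \right)} = \left(-330 + 411\right) \left(-54 + 5\right) = 81 \left(-49\right) = -3969$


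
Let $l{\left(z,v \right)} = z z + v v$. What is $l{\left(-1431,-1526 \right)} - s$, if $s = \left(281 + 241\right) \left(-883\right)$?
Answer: $4837363$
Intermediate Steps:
$l{\left(z,v \right)} = v^{2} + z^{2}$ ($l{\left(z,v \right)} = z^{2} + v^{2} = v^{2} + z^{2}$)
$s = -460926$ ($s = 522 \left(-883\right) = -460926$)
$l{\left(-1431,-1526 \right)} - s = \left(\left(-1526\right)^{2} + \left(-1431\right)^{2}\right) - -460926 = \left(2328676 + 2047761\right) + 460926 = 4376437 + 460926 = 4837363$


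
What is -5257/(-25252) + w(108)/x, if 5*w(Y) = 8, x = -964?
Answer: 6284181/30428660 ≈ 0.20652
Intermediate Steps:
w(Y) = 8/5 (w(Y) = (1/5)*8 = 8/5)
-5257/(-25252) + w(108)/x = -5257/(-25252) + (8/5)/(-964) = -5257*(-1/25252) + (8/5)*(-1/964) = 5257/25252 - 2/1205 = 6284181/30428660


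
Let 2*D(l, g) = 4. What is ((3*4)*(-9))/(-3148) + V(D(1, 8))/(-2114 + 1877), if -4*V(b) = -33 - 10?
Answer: -8245/746076 ≈ -0.011051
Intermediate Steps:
D(l, g) = 2 (D(l, g) = (½)*4 = 2)
V(b) = 43/4 (V(b) = -(-33 - 10)/4 = -¼*(-43) = 43/4)
((3*4)*(-9))/(-3148) + V(D(1, 8))/(-2114 + 1877) = ((3*4)*(-9))/(-3148) + 43/(4*(-2114 + 1877)) = (12*(-9))*(-1/3148) + (43/4)/(-237) = -108*(-1/3148) + (43/4)*(-1/237) = 27/787 - 43/948 = -8245/746076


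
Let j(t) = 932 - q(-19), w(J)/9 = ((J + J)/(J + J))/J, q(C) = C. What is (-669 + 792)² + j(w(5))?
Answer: 16080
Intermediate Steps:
w(J) = 9/J (w(J) = 9*(((J + J)/(J + J))/J) = 9*(((2*J)/((2*J)))/J) = 9*(((2*J)*(1/(2*J)))/J) = 9*(1/J) = 9/J)
j(t) = 951 (j(t) = 932 - 1*(-19) = 932 + 19 = 951)
(-669 + 792)² + j(w(5)) = (-669 + 792)² + 951 = 123² + 951 = 15129 + 951 = 16080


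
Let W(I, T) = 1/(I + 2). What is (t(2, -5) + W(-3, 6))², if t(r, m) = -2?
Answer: 9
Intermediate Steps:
W(I, T) = 1/(2 + I)
(t(2, -5) + W(-3, 6))² = (-2 + 1/(2 - 3))² = (-2 + 1/(-1))² = (-2 - 1)² = (-3)² = 9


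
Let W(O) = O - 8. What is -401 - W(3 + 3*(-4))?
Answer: -384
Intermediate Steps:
W(O) = -8 + O
-401 - W(3 + 3*(-4)) = -401 - (-8 + (3 + 3*(-4))) = -401 - (-8 + (3 - 12)) = -401 - (-8 - 9) = -401 - 1*(-17) = -401 + 17 = -384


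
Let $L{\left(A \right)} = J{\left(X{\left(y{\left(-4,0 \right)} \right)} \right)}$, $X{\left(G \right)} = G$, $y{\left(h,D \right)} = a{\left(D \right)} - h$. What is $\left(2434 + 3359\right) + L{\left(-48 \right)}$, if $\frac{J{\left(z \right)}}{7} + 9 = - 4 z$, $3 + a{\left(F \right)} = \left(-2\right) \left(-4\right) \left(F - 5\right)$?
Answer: $6822$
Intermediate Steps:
$a{\left(F \right)} = -43 + 8 F$ ($a{\left(F \right)} = -3 + \left(-2\right) \left(-4\right) \left(F - 5\right) = -3 + 8 \left(-5 + F\right) = -3 + \left(-40 + 8 F\right) = -43 + 8 F$)
$y{\left(h,D \right)} = -43 - h + 8 D$ ($y{\left(h,D \right)} = \left(-43 + 8 D\right) - h = -43 - h + 8 D$)
$J{\left(z \right)} = -63 - 28 z$ ($J{\left(z \right)} = -63 + 7 \left(- 4 z\right) = -63 - 28 z$)
$L{\left(A \right)} = 1029$ ($L{\left(A \right)} = -63 - 28 \left(-43 - -4 + 8 \cdot 0\right) = -63 - 28 \left(-43 + 4 + 0\right) = -63 - -1092 = -63 + 1092 = 1029$)
$\left(2434 + 3359\right) + L{\left(-48 \right)} = \left(2434 + 3359\right) + 1029 = 5793 + 1029 = 6822$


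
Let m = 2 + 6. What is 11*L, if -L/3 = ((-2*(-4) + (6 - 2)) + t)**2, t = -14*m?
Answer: -330000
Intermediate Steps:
m = 8
t = -112 (t = -14*8 = -112)
L = -30000 (L = -3*((-2*(-4) + (6 - 2)) - 112)**2 = -3*((8 + 4) - 112)**2 = -3*(12 - 112)**2 = -3*(-100)**2 = -3*10000 = -30000)
11*L = 11*(-30000) = -330000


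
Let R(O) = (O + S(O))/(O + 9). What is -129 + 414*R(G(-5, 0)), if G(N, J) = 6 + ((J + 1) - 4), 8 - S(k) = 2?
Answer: 363/2 ≈ 181.50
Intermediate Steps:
S(k) = 6 (S(k) = 8 - 1*2 = 8 - 2 = 6)
G(N, J) = 3 + J (G(N, J) = 6 + ((1 + J) - 4) = 6 + (-3 + J) = 3 + J)
R(O) = (6 + O)/(9 + O) (R(O) = (O + 6)/(O + 9) = (6 + O)/(9 + O))
-129 + 414*R(G(-5, 0)) = -129 + 414*((6 + (3 + 0))/(9 + (3 + 0))) = -129 + 414*((6 + 3)/(9 + 3)) = -129 + 414*(9/12) = -129 + 414*((1/12)*9) = -129 + 414*(¾) = -129 + 621/2 = 363/2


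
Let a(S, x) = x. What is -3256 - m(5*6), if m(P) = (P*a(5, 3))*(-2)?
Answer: -3076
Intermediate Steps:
m(P) = -6*P (m(P) = (P*3)*(-2) = (3*P)*(-2) = -6*P)
-3256 - m(5*6) = -3256 - (-6)*5*6 = -3256 - (-6)*30 = -3256 - 1*(-180) = -3256 + 180 = -3076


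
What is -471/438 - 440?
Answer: -64397/146 ≈ -441.08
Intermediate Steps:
-471/438 - 440 = -471*1/438 - 440 = -157/146 - 440 = -64397/146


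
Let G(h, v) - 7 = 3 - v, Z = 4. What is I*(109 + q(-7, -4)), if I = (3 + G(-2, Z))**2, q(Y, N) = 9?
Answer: 9558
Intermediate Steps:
G(h, v) = 10 - v (G(h, v) = 7 + (3 - v) = 10 - v)
I = 81 (I = (3 + (10 - 1*4))**2 = (3 + (10 - 4))**2 = (3 + 6)**2 = 9**2 = 81)
I*(109 + q(-7, -4)) = 81*(109 + 9) = 81*118 = 9558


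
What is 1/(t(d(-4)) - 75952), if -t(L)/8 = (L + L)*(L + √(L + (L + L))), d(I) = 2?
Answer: -4751/361151632 + √6/180575816 ≈ -1.3142e-5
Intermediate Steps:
t(L) = -16*L*(L + √3*√L) (t(L) = -8*(L + L)*(L + √(L + (L + L))) = -8*2*L*(L + √(L + 2*L)) = -8*2*L*(L + √(3*L)) = -8*2*L*(L + √3*√L) = -16*L*(L + √3*√L))
1/(t(d(-4)) - 75952) = 1/((-16*2² - 16*√3*2^(3/2)) - 75952) = 1/((-16*4 - 16*√3*2*√2) - 75952) = 1/((-64 - 32*√6) - 75952) = 1/(-76016 - 32*√6)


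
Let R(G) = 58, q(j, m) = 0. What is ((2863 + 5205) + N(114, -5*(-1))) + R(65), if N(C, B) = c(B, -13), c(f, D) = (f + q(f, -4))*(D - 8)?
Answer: 8021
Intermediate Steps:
c(f, D) = f*(-8 + D) (c(f, D) = (f + 0)*(D - 8) = f*(-8 + D))
N(C, B) = -21*B (N(C, B) = B*(-8 - 13) = B*(-21) = -21*B)
((2863 + 5205) + N(114, -5*(-1))) + R(65) = ((2863 + 5205) - (-105)*(-1)) + 58 = (8068 - 21*5) + 58 = (8068 - 105) + 58 = 7963 + 58 = 8021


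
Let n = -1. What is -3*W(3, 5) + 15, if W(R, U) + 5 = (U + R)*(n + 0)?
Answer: 54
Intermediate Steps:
W(R, U) = -5 - R - U (W(R, U) = -5 + (U + R)*(-1 + 0) = -5 + (R + U)*(-1) = -5 + (-R - U) = -5 - R - U)
-3*W(3, 5) + 15 = -3*(-5 - 1*3 - 1*5) + 15 = -3*(-5 - 3 - 5) + 15 = -3*(-13) + 15 = 39 + 15 = 54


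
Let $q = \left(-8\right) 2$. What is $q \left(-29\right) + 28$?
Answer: $492$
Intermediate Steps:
$q = -16$
$q \left(-29\right) + 28 = \left(-16\right) \left(-29\right) + 28 = 464 + 28 = 492$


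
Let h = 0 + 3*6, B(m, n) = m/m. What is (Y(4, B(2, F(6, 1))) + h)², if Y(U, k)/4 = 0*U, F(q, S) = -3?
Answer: 324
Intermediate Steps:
B(m, n) = 1
Y(U, k) = 0 (Y(U, k) = 4*(0*U) = 4*0 = 0)
h = 18 (h = 0 + 18 = 18)
(Y(4, B(2, F(6, 1))) + h)² = (0 + 18)² = 18² = 324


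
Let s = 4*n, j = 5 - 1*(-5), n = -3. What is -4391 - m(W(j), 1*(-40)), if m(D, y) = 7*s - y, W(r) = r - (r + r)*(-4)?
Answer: -4347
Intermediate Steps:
j = 10 (j = 5 + 5 = 10)
s = -12 (s = 4*(-3) = -12)
W(r) = 9*r (W(r) = r - 2*r*(-4) = r - (-8)*r = r + 8*r = 9*r)
m(D, y) = -84 - y (m(D, y) = 7*(-12) - y = -84 - y)
-4391 - m(W(j), 1*(-40)) = -4391 - (-84 - (-40)) = -4391 - (-84 - 1*(-40)) = -4391 - (-84 + 40) = -4391 - 1*(-44) = -4391 + 44 = -4347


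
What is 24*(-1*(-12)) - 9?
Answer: 279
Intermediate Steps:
24*(-1*(-12)) - 9 = 24*12 - 9 = 288 - 9 = 279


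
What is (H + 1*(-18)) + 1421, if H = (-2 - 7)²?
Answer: 1484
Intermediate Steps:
H = 81 (H = (-9)² = 81)
(H + 1*(-18)) + 1421 = (81 + 1*(-18)) + 1421 = (81 - 18) + 1421 = 63 + 1421 = 1484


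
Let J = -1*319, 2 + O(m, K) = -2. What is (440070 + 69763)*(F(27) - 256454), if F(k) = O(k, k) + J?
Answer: -130913388241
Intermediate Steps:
O(m, K) = -4 (O(m, K) = -2 - 2 = -4)
J = -319
F(k) = -323 (F(k) = -4 - 319 = -323)
(440070 + 69763)*(F(27) - 256454) = (440070 + 69763)*(-323 - 256454) = 509833*(-256777) = -130913388241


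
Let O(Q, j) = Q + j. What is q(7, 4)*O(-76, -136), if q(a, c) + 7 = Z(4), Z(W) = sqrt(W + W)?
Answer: 1484 - 424*sqrt(2) ≈ 884.37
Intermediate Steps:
Z(W) = sqrt(2)*sqrt(W) (Z(W) = sqrt(2*W) = sqrt(2)*sqrt(W))
q(a, c) = -7 + 2*sqrt(2) (q(a, c) = -7 + sqrt(2)*sqrt(4) = -7 + sqrt(2)*2 = -7 + 2*sqrt(2))
q(7, 4)*O(-76, -136) = (-7 + 2*sqrt(2))*(-76 - 136) = (-7 + 2*sqrt(2))*(-212) = 1484 - 424*sqrt(2)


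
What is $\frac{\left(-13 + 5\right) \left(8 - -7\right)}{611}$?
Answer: $- \frac{120}{611} \approx -0.1964$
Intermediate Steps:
$\frac{\left(-13 + 5\right) \left(8 - -7\right)}{611} = - 8 \left(8 + 7\right) \frac{1}{611} = \left(-8\right) 15 \cdot \frac{1}{611} = \left(-120\right) \frac{1}{611} = - \frac{120}{611}$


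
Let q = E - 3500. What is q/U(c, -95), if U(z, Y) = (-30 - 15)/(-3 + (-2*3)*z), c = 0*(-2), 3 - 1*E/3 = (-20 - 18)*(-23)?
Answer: -6113/15 ≈ -407.53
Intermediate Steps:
E = -2613 (E = 9 - 3*(-20 - 18)*(-23) = 9 - (-114)*(-23) = 9 - 3*874 = 9 - 2622 = -2613)
c = 0
U(z, Y) = -45/(-3 - 6*z)
q = -6113 (q = -2613 - 3500 = -6113)
q/U(c, -95) = -6113/(15/(1 + 2*0)) = -6113/(15/(1 + 0)) = -6113/(15/1) = -6113/(15*1) = -6113/15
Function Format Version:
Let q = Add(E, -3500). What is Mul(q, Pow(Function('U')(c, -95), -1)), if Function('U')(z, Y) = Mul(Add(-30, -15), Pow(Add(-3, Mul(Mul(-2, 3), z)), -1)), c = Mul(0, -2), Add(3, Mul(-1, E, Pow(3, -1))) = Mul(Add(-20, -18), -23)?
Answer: Rational(-6113, 15) ≈ -407.53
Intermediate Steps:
E = -2613 (E = Add(9, Mul(-3, Mul(Add(-20, -18), -23))) = Add(9, Mul(-3, Mul(-38, -23))) = Add(9, Mul(-3, 874)) = Add(9, -2622) = -2613)
c = 0
Function('U')(z, Y) = Mul(-45, Pow(Add(-3, Mul(-6, z)), -1))
q = -6113 (q = Add(-2613, -3500) = -6113)
Mul(q, Pow(Function('U')(c, -95), -1)) = Mul(-6113, Pow(Mul(15, Pow(Add(1, Mul(2, 0)), -1)), -1)) = Mul(-6113, Pow(Mul(15, Pow(Add(1, 0), -1)), -1)) = Mul(-6113, Pow(Mul(15, Pow(1, -1)), -1)) = Mul(-6113, Pow(Mul(15, 1), -1)) = Mul(-6113, Pow(15, -1)) = Mul(-6113, Rational(1, 15)) = Rational(-6113, 15)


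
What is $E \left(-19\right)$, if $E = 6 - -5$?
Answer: $-209$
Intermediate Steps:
$E = 11$ ($E = 6 + 5 = 11$)
$E \left(-19\right) = 11 \left(-19\right) = -209$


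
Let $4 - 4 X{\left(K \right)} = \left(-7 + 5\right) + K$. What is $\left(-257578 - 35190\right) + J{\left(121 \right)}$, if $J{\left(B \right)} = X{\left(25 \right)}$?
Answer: $- \frac{1171091}{4} \approx -2.9277 \cdot 10^{5}$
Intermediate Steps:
$X{\left(K \right)} = \frac{3}{2} - \frac{K}{4}$ ($X{\left(K \right)} = 1 - \frac{\left(-7 + 5\right) + K}{4} = 1 - \frac{-2 + K}{4} = 1 - \left(- \frac{1}{2} + \frac{K}{4}\right) = \frac{3}{2} - \frac{K}{4}$)
$J{\left(B \right)} = - \frac{19}{4}$ ($J{\left(B \right)} = \frac{3}{2} - \frac{25}{4} = - \frac{19}{4}$)
$\left(-257578 - 35190\right) + J{\left(121 \right)} = \left(-257578 - 35190\right) - \frac{19}{4} = -292768 - \frac{19}{4} = - \frac{1171091}{4}$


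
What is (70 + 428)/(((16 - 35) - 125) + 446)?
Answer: 249/151 ≈ 1.6490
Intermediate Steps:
(70 + 428)/(((16 - 35) - 125) + 446) = 498/((-19 - 125) + 446) = 498/(-144 + 446) = 498/302 = 498*(1/302) = 249/151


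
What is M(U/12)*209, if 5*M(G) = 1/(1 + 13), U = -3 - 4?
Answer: 209/70 ≈ 2.9857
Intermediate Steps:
U = -7
M(G) = 1/70 (M(G) = 1/(5*(1 + 13)) = (1/5)/14 = (1/5)*(1/14) = 1/70)
M(U/12)*209 = (1/70)*209 = 209/70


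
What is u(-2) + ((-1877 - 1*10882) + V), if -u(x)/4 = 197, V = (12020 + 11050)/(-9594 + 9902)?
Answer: -2074703/154 ≈ -13472.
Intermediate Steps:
V = 11535/154 (V = 23070/308 = 23070*(1/308) = 11535/154 ≈ 74.903)
u(x) = -788 (u(x) = -4*197 = -788)
u(-2) + ((-1877 - 1*10882) + V) = -788 + ((-1877 - 1*10882) + 11535/154) = -788 + ((-1877 - 10882) + 11535/154) = -788 + (-12759 + 11535/154) = -788 - 1953351/154 = -2074703/154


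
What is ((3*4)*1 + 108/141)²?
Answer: 360000/2209 ≈ 162.97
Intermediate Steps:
((3*4)*1 + 108/141)² = (12*1 + 108*(1/141))² = (12 + 36/47)² = (600/47)² = 360000/2209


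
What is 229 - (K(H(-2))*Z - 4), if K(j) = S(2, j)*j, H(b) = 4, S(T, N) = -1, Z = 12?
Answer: 281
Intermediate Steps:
K(j) = -j
229 - (K(H(-2))*Z - 4) = 229 - (-1*4*12 - 4) = 229 - (-4*12 - 4) = 229 - (-48 - 4) = 229 - 1*(-52) = 229 + 52 = 281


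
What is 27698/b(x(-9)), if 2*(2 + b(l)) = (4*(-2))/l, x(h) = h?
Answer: -124641/7 ≈ -17806.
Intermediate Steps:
b(l) = -2 - 4/l (b(l) = -2 + ((4*(-2))/l)/2 = -2 + (-8/l)/2 = -2 - 4/l)
27698/b(x(-9)) = 27698/(-2 - 4/(-9)) = 27698/(-2 - 4*(-1/9)) = 27698/(-2 + 4/9) = 27698/(-14/9) = 27698*(-9/14) = -124641/7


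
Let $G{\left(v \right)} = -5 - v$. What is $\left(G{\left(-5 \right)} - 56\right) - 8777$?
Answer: $-8833$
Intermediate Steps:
$\left(G{\left(-5 \right)} - 56\right) - 8777 = \left(\left(-5 - -5\right) - 56\right) - 8777 = \left(\left(-5 + 5\right) - 56\right) - 8777 = \left(0 - 56\right) - 8777 = -56 - 8777 = -8833$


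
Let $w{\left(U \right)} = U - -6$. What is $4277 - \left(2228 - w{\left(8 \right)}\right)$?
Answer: $2063$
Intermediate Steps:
$w{\left(U \right)} = 6 + U$ ($w{\left(U \right)} = U + 6 = 6 + U$)
$4277 - \left(2228 - w{\left(8 \right)}\right) = 4277 - \left(2228 - \left(6 + 8\right)\right) = 4277 - \left(2228 - 14\right) = 4277 - 2214 = 2063$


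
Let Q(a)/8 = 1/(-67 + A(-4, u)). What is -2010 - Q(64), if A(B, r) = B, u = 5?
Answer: -142702/71 ≈ -2009.9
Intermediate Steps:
Q(a) = -8/71 (Q(a) = 8/(-67 - 4) = 8/(-71) = 8*(-1/71) = -8/71)
-2010 - Q(64) = -2010 - 1*(-8/71) = -2010 + 8/71 = -142702/71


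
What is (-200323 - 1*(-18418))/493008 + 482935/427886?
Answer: 26709369275/35158536848 ≈ 0.75968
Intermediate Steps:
(-200323 - 1*(-18418))/493008 + 482935/427886 = (-200323 + 18418)*(1/493008) + 482935*(1/427886) = -181905*1/493008 + 482935/427886 = -60635/164336 + 482935/427886 = 26709369275/35158536848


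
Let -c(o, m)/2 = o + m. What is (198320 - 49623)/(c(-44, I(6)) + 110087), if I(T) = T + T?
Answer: 148697/110151 ≈ 1.3499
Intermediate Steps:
I(T) = 2*T
c(o, m) = -2*m - 2*o (c(o, m) = -2*(o + m) = -2*(m + o) = -2*m - 2*o)
(198320 - 49623)/(c(-44, I(6)) + 110087) = (198320 - 49623)/((-4*6 - 2*(-44)) + 110087) = 148697/((-2*12 + 88) + 110087) = 148697/((-24 + 88) + 110087) = 148697/(64 + 110087) = 148697/110151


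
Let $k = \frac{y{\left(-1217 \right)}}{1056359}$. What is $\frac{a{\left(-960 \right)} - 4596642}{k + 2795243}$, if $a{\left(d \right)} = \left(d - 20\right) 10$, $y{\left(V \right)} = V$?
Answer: $- \frac{2433028232339}{1476390049510} \approx -1.648$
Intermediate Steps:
$a{\left(d \right)} = -200 + 10 d$ ($a{\left(d \right)} = \left(-20 + d\right) 10 = -200 + 10 d$)
$k = - \frac{1217}{1056359} \approx -0.0011521$
$\frac{a{\left(-960 \right)} - 4596642}{k + 2795243} = \frac{\left(-200 + 10 \left(-960\right)\right) - 4596642}{- \frac{1217}{1056359} + 2795243} = \frac{\left(-200 - 9600\right) - 4596642}{\frac{2952780099020}{1056359}} = \left(-9800 - 4596642\right) \frac{1056359}{2952780099020} = \left(-4606442\right) \frac{1056359}{2952780099020} = - \frac{2433028232339}{1476390049510}$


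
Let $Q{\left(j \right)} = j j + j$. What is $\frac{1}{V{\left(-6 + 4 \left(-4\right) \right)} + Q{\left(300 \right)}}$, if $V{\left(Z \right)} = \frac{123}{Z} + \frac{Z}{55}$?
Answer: $\frac{110}{9932341} \approx 1.1075 \cdot 10^{-5}$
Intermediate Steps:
$V{\left(Z \right)} = \frac{123}{Z} + \frac{Z}{55}$ ($V{\left(Z \right)} = \frac{123}{Z} + Z \frac{1}{55} = \frac{123}{Z} + \frac{Z}{55}$)
$Q{\left(j \right)} = j + j^{2}$ ($Q{\left(j \right)} = j^{2} + j = j + j^{2}$)
$\frac{1}{V{\left(-6 + 4 \left(-4\right) \right)} + Q{\left(300 \right)}} = \frac{1}{\left(\frac{123}{-6 + 4 \left(-4\right)} + \frac{-6 + 4 \left(-4\right)}{55}\right) + 300 \left(1 + 300\right)} = \frac{1}{\left(\frac{123}{-6 - 16} + \frac{-6 - 16}{55}\right) + 300 \cdot 301} = \frac{1}{\left(\frac{123}{-22} + \frac{1}{55} \left(-22\right)\right) + 90300} = \frac{1}{\left(123 \left(- \frac{1}{22}\right) - \frac{2}{5}\right) + 90300} = \frac{1}{\left(- \frac{123}{22} - \frac{2}{5}\right) + 90300} = \frac{1}{- \frac{659}{110} + 90300} = \frac{1}{\frac{9932341}{110}} = \frac{110}{9932341}$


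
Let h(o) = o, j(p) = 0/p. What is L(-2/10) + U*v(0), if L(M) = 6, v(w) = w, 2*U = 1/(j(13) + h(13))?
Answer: 6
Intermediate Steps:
j(p) = 0
U = 1/26 (U = 1/(2*(0 + 13)) = (½)/13 = (½)*(1/13) = 1/26 ≈ 0.038462)
L(-2/10) + U*v(0) = 6 + (1/26)*0 = 6 + 0 = 6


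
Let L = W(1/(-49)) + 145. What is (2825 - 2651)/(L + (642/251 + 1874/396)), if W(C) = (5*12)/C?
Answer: -8647452/138543607 ≈ -0.062417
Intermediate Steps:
W(C) = 60/C
L = -2795 (L = 60/(1/(-49)) + 145 = 60/(-1/49) + 145 = 60*(-49) + 145 = -2940 + 145 = -2795)
(2825 - 2651)/(L + (642/251 + 1874/396)) = (2825 - 2651)/(-2795 + (642/251 + 1874/396)) = 174/(-2795 + (642*(1/251) + 1874*(1/396))) = 174/(-2795 + (642/251 + 937/198)) = 174/(-2795 + 362303/49698) = 174/(-138543607/49698) = 174*(-49698/138543607) = -8647452/138543607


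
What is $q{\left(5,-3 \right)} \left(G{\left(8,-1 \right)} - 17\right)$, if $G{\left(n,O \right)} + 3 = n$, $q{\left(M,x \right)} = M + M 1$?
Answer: $-120$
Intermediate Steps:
$q{\left(M,x \right)} = 2 M$ ($q{\left(M,x \right)} = M + M = 2 M$)
$G{\left(n,O \right)} = -3 + n$
$q{\left(5,-3 \right)} \left(G{\left(8,-1 \right)} - 17\right) = 2 \cdot 5 \left(\left(-3 + 8\right) - 17\right) = 10 \left(5 - 17\right) = 10 \left(-12\right) = -120$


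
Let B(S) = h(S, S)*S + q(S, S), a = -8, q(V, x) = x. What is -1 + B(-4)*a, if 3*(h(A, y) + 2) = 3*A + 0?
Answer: -161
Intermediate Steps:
h(A, y) = -2 + A (h(A, y) = -2 + (3*A + 0)/3 = -2 + (3*A)/3 = -2 + A)
B(S) = S + S*(-2 + S) (B(S) = (-2 + S)*S + S = S*(-2 + S) + S = S + S*(-2 + S))
-1 + B(-4)*a = -1 - 4*(-1 - 4)*(-8) = -1 - 4*(-5)*(-8) = -1 + 20*(-8) = -1 - 160 = -161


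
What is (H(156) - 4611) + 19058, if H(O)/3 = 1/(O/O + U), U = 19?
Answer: 288943/20 ≈ 14447.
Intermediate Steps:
H(O) = 3/20 (H(O) = 3/(O/O + 19) = 3/(1 + 19) = 3/20)
(H(156) - 4611) + 19058 = (3/20 - 4611) + 19058 = -92217/20 + 19058 = 288943/20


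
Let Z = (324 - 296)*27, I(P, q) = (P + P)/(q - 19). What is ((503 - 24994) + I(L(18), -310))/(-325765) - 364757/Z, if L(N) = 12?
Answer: -797701113733/1653583140 ≈ -482.41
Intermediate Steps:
I(P, q) = 2*P/(-19 + q) (I(P, q) = (2*P)/(-19 + q) = 2*P/(-19 + q))
Z = 756 (Z = 28*27 = 756)
((503 - 24994) + I(L(18), -310))/(-325765) - 364757/Z = ((503 - 24994) + 2*12/(-19 - 310))/(-325765) - 364757/756 = (-24491 + 2*12/(-329))*(-1/325765) - 364757*1/756 = (-24491 + 2*12*(-1/329))*(-1/325765) - 364757/756 = (-24491 - 24/329)*(-1/325765) - 364757/756 = -8057563/329*(-1/325765) - 364757/756 = 8057563/107176685 - 364757/756 = -797701113733/1653583140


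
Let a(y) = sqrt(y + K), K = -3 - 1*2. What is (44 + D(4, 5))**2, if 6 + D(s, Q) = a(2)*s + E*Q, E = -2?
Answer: 736 + 224*I*sqrt(3) ≈ 736.0 + 387.98*I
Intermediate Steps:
K = -5 (K = -3 - 2 = -5)
a(y) = sqrt(-5 + y) (a(y) = sqrt(y - 5) = sqrt(-5 + y))
D(s, Q) = -6 - 2*Q + I*s*sqrt(3) (D(s, Q) = -6 + (sqrt(-5 + 2)*s - 2*Q) = -6 + (sqrt(-3)*s - 2*Q) = -6 + ((I*sqrt(3))*s - 2*Q) = -6 + (I*s*sqrt(3) - 2*Q) = -6 + (-2*Q + I*s*sqrt(3)) = -6 - 2*Q + I*s*sqrt(3))
(44 + D(4, 5))**2 = (44 + (-6 - 2*5 + I*4*sqrt(3)))**2 = (44 + (-6 - 10 + 4*I*sqrt(3)))**2 = (44 + (-16 + 4*I*sqrt(3)))**2 = (28 + 4*I*sqrt(3))**2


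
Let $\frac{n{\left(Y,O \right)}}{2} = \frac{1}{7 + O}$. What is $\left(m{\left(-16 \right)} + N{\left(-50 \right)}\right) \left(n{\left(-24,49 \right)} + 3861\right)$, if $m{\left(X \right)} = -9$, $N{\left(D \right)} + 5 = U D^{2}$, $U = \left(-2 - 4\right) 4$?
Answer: $- \frac{3244026763}{14} \approx -2.3172 \cdot 10^{8}$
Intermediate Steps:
$U = -24$ ($U = \left(-6\right) 4 = -24$)
$N{\left(D \right)} = -5 - 24 D^{2}$
$n{\left(Y,O \right)} = \frac{2}{7 + O}$
$\left(m{\left(-16 \right)} + N{\left(-50 \right)}\right) \left(n{\left(-24,49 \right)} + 3861\right) = \left(-9 - \left(5 + 24 \left(-50\right)^{2}\right)\right) \left(\frac{2}{7 + 49} + 3861\right) = \left(-9 - 60005\right) \left(\frac{2}{56} + 3861\right) = \left(-9 - 60005\right) \left(2 \cdot \frac{1}{56} + 3861\right) = \left(-9 - 60005\right) \left(\frac{1}{28} + 3861\right) = \left(-60014\right) \frac{108109}{28} = - \frac{3244026763}{14}$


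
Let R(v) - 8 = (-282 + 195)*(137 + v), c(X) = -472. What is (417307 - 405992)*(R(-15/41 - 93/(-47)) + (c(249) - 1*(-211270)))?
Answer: 4333473611695/1927 ≈ 2.2488e+9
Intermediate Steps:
R(v) = -11911 - 87*v (R(v) = 8 + (-282 + 195)*(137 + v) = 8 - 87*(137 + v) = 8 + (-11919 - 87*v) = -11911 - 87*v)
(417307 - 405992)*(R(-15/41 - 93/(-47)) + (c(249) - 1*(-211270))) = (417307 - 405992)*((-11911 - 87*(-15/41 - 93/(-47))) + (-472 - 1*(-211270))) = 11315*((-11911 - 87*(-15*1/41 - 93*(-1/47))) + (-472 + 211270)) = 11315*((-11911 - 87*(-15/41 + 93/47)) + 210798) = 11315*((-11911 - 87*3108/1927) + 210798) = 11315*((-11911 - 270396/1927) + 210798) = 11315*(-23222893/1927 + 210798) = 11315*(382984853/1927) = 4333473611695/1927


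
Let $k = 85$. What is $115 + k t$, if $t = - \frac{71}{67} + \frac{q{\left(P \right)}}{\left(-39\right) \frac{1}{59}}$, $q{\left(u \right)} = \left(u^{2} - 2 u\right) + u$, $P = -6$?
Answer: $- \frac{4682360}{871} \approx -5375.8$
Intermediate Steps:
$q{\left(u \right)} = u^{2} - u$
$t = - \frac{56265}{871}$ ($t = - \frac{71}{67} + \frac{\left(-6\right) \left(-1 - 6\right)}{\left(-39\right) \frac{1}{59}} = \left(-71\right) \frac{1}{67} + \frac{\left(-6\right) \left(-7\right)}{\left(-39\right) \frac{1}{59}} = - \frac{71}{67} + \frac{42}{- \frac{39}{59}} = - \frac{71}{67} + 42 \left(- \frac{59}{39}\right) = - \frac{71}{67} - \frac{826}{13} = - \frac{56265}{871} \approx -64.598$)
$115 + k t = 115 + 85 \left(- \frac{56265}{871}\right) = 115 - \frac{4782525}{871} = - \frac{4682360}{871}$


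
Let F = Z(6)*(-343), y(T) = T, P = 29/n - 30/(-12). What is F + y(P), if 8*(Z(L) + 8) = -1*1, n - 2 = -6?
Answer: 22257/8 ≈ 2782.1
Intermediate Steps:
n = -4 (n = 2 - 6 = -4)
Z(L) = -65/8 (Z(L) = -8 + (-1*1)/8 = -8 + (⅛)*(-1) = -8 - ⅛ = -65/8)
P = -19/4 (P = 29/(-4) - 30/(-12) = 29*(-¼) - 30*(-1/12) = -29/4 + 5/2 = -19/4 ≈ -4.7500)
F = 22295/8 (F = -65/8*(-343) = 22295/8 ≈ 2786.9)
F + y(P) = 22295/8 - 19/4 = 22257/8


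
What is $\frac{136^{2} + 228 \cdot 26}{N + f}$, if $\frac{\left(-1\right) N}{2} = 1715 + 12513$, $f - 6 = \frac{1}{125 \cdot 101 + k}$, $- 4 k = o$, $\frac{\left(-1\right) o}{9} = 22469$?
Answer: $- \frac{3086228852}{3594956223} \approx -0.85849$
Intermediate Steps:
$o = -202221$ ($o = \left(-9\right) 22469 = -202221$)
$k = \frac{202221}{4}$ ($k = \left(- \frac{1}{4}\right) \left(-202221\right) = \frac{202221}{4} \approx 50555.0$)
$f = \frac{1516330}{252721}$ ($f = 6 + \frac{1}{125 \cdot 101 + \frac{202221}{4}} = 6 + \frac{1}{12625 + \frac{202221}{4}} = 6 + \frac{1}{\frac{252721}{4}} = 6 + \frac{4}{252721} = \frac{1516330}{252721} \approx 6.0$)
$N = -28456$ ($N = - 2 \left(1715 + 12513\right) = \left(-2\right) 14228 = -28456$)
$\frac{136^{2} + 228 \cdot 26}{N + f} = \frac{136^{2} + 228 \cdot 26}{-28456 + \frac{1516330}{252721}} = \frac{18496 + 5928}{- \frac{7189912446}{252721}} = 24424 \left(- \frac{252721}{7189912446}\right) = - \frac{3086228852}{3594956223}$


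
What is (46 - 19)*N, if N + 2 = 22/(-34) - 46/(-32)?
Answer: -8883/272 ≈ -32.658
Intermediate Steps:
N = -329/272 (N = -2 + (22/(-34) - 46/(-32)) = -2 + (22*(-1/34) - 46*(-1/32)) = -2 + (-11/17 + 23/16) = -2 + 215/272 = -329/272 ≈ -1.2096)
(46 - 19)*N = (46 - 19)*(-329/272) = 27*(-329/272) = -8883/272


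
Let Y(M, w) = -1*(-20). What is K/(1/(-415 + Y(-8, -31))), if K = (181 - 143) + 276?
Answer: -124030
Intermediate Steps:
Y(M, w) = 20
K = 314 (K = 38 + 276 = 314)
K/(1/(-415 + Y(-8, -31))) = 314/(1/(-415 + 20)) = 314/(1/(-395)) = 314/(-1/395) = 314*(-395) = -124030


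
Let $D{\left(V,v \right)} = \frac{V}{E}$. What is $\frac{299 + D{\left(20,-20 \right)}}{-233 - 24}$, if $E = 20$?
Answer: $- \frac{300}{257} \approx -1.1673$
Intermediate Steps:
$D{\left(V,v \right)} = \frac{V}{20}$
$\frac{299 + D{\left(20,-20 \right)}}{-233 - 24} = \frac{299 + \frac{1}{20} \cdot 20}{-233 - 24} = \frac{299 + 1}{-257} = 300 \left(- \frac{1}{257}\right) = - \frac{300}{257}$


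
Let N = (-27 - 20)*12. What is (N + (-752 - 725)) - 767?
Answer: -2808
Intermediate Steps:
N = -564 (N = -47*12 = -564)
(N + (-752 - 725)) - 767 = (-564 + (-752 - 725)) - 767 = (-564 - 1477) - 767 = -2041 - 767 = -2808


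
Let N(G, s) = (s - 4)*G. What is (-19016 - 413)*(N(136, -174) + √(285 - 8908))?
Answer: 470337232 - 19429*I*√8623 ≈ 4.7034e+8 - 1.8042e+6*I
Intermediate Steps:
N(G, s) = G*(-4 + s) (N(G, s) = (-4 + s)*G = G*(-4 + s))
(-19016 - 413)*(N(136, -174) + √(285 - 8908)) = (-19016 - 413)*(136*(-4 - 174) + √(285 - 8908)) = -19429*(136*(-178) + √(-8623)) = -19429*(-24208 + I*√8623) = 470337232 - 19429*I*√8623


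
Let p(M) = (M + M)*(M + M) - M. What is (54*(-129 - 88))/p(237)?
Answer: -3906/74813 ≈ -0.052210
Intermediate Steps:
p(M) = -M + 4*M**2 (p(M) = (2*M)*(2*M) - M = 4*M**2 - M = -M + 4*M**2)
(54*(-129 - 88))/p(237) = (54*(-129 - 88))/((237*(-1 + 4*237))) = (54*(-217))/((237*(-1 + 948))) = -11718/(237*947) = -11718/224439 = -11718*1/224439 = -3906/74813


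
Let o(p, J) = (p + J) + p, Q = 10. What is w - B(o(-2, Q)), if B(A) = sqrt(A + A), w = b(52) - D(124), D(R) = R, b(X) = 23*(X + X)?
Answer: 2268 - 2*sqrt(3) ≈ 2264.5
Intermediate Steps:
o(p, J) = J + 2*p (o(p, J) = (J + p) + p = J + 2*p)
b(X) = 46*X (b(X) = 23*(2*X) = 46*X)
w = 2268 (w = 46*52 - 1*124 = 2392 - 124 = 2268)
B(A) = sqrt(2)*sqrt(A) (B(A) = sqrt(2*A) = sqrt(2)*sqrt(A))
w - B(o(-2, Q)) = 2268 - sqrt(2)*sqrt(10 + 2*(-2)) = 2268 - sqrt(2)*sqrt(10 - 4) = 2268 - sqrt(2)*sqrt(6) = 2268 - 2*sqrt(3)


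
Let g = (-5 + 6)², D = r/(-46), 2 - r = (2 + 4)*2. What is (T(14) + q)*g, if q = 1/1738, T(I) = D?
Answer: 8713/39974 ≈ 0.21797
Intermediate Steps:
r = -10 (r = 2 - (2 + 4)*2 = 2 - 6*2 = 2 - 1*12 = 2 - 12 = -10)
D = 5/23 (D = -10/(-46) = -10*(-1/46) = 5/23 ≈ 0.21739)
g = 1 (g = 1² = 1)
T(I) = 5/23
q = 1/1738 ≈ 0.00057537
(T(14) + q)*g = (5/23 + 1/1738)*1 = (8713/39974)*1 = 8713/39974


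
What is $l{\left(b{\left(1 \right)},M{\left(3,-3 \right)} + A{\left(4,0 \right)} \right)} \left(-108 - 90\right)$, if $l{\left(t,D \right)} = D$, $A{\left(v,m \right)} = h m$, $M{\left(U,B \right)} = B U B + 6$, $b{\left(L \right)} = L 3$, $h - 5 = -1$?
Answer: $-6534$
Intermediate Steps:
$h = 4$ ($h = 5 - 1 = 4$)
$b{\left(L \right)} = 3 L$
$M{\left(U,B \right)} = 6 + U B^{2}$ ($M{\left(U,B \right)} = U B^{2} + 6 = 6 + U B^{2}$)
$A{\left(v,m \right)} = 4 m$
$l{\left(b{\left(1 \right)},M{\left(3,-3 \right)} + A{\left(4,0 \right)} \right)} \left(-108 - 90\right) = \left(\left(6 + 3 \left(-3\right)^{2}\right) + 4 \cdot 0\right) \left(-108 - 90\right) = \left(\left(6 + 3 \cdot 9\right) + 0\right) \left(-198\right) = \left(\left(6 + 27\right) + 0\right) \left(-198\right) = \left(33 + 0\right) \left(-198\right) = 33 \left(-198\right) = -6534$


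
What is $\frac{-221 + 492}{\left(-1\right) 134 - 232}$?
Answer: $- \frac{271}{366} \approx -0.74044$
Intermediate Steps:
$\frac{-221 + 492}{\left(-1\right) 134 - 232} = \frac{271}{-134 - 232} = \frac{271}{-366} = 271 \left(- \frac{1}{366}\right) = - \frac{271}{366}$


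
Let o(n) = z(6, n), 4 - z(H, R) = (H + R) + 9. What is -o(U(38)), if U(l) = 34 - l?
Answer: 7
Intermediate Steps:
z(H, R) = -5 - H - R (z(H, R) = 4 - ((H + R) + 9) = 4 - (9 + H + R) = 4 + (-9 - H - R) = -5 - H - R)
o(n) = -11 - n (o(n) = -5 - 1*6 - n = -5 - 6 - n = -11 - n)
-o(U(38)) = -(-11 - (34 - 1*38)) = -(-11 - (34 - 38)) = -(-11 - 1*(-4)) = -(-11 + 4) = -1*(-7) = 7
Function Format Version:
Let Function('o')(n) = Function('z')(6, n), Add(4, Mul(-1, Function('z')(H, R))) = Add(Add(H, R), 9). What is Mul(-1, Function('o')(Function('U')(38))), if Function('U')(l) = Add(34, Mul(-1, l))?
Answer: 7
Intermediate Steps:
Function('z')(H, R) = Add(-5, Mul(-1, H), Mul(-1, R)) (Function('z')(H, R) = Add(4, Mul(-1, Add(Add(H, R), 9))) = Add(4, Mul(-1, Add(9, H, R))) = Add(4, Add(-9, Mul(-1, H), Mul(-1, R))) = Add(-5, Mul(-1, H), Mul(-1, R)))
Function('o')(n) = Add(-11, Mul(-1, n)) (Function('o')(n) = Add(-5, Mul(-1, 6), Mul(-1, n)) = Add(-5, -6, Mul(-1, n)) = Add(-11, Mul(-1, n)))
Mul(-1, Function('o')(Function('U')(38))) = Mul(-1, Add(-11, Mul(-1, Add(34, Mul(-1, 38))))) = Mul(-1, Add(-11, Mul(-1, Add(34, -38)))) = Mul(-1, Add(-11, Mul(-1, -4))) = Mul(-1, Add(-11, 4)) = Mul(-1, -7) = 7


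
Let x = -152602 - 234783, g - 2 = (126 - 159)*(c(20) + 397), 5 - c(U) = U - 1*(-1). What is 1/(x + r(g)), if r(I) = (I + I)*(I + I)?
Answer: 1/631732779 ≈ 1.5829e-9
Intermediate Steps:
c(U) = 4 - U (c(U) = 5 - (U - 1*(-1)) = 5 - (U + 1) = 5 - (1 + U) = 5 + (-1 - U) = 4 - U)
g = -12571 (g = 2 + (126 - 159)*((4 - 1*20) + 397) = 2 - 33*((4 - 20) + 397) = 2 - 33*(-16 + 397) = 2 - 33*381 = 2 - 12573 = -12571)
x = -387385
r(I) = 4*I**2 (r(I) = (2*I)*(2*I) = 4*I**2)
1/(x + r(g)) = 1/(-387385 + 4*(-12571)**2) = 1/(-387385 + 4*158030041) = 1/(-387385 + 632120164) = 1/631732779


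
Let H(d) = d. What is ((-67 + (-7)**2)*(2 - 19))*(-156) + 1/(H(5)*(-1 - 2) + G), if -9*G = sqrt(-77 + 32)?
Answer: 3*(-15912*sqrt(5) + 716041*I)/(sqrt(5) - 45*I) ≈ -47736.0 + 0.0033045*I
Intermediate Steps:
G = -I*sqrt(5)/3 (G = -sqrt(-77 + 32)/9 = -I*sqrt(5)/3 ≈ -0.74536*I)
((-67 + (-7)**2)*(2 - 19))*(-156) + 1/(H(5)*(-1 - 2) + G) = ((-67 + (-7)**2)*(2 - 19))*(-156) + 1/(5*(-1 - 2) - I*sqrt(5)/3) = ((-67 + 49)*(-17))*(-156) + 1/(5*(-3) - I*sqrt(5)/3) = -18*(-17)*(-156) + 1/(-15 - I*sqrt(5)/3) = 306*(-156) + 1/(-15 - I*sqrt(5)/3) = -47736 + 1/(-15 - I*sqrt(5)/3)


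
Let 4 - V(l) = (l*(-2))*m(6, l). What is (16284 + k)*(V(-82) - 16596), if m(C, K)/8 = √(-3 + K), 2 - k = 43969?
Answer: 459316336 + 36320096*I*√85 ≈ 4.5932e+8 + 3.3485e+8*I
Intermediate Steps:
k = -43967 (k = 2 - 1*43969 = 2 - 43969 = -43967)
m(C, K) = 8*√(-3 + K)
V(l) = 4 + 16*l*√(-3 + l) (V(l) = 4 - l*(-2)*8*√(-3 + l) = 4 - (-2*l)*8*√(-3 + l) = 4 - (-16)*l*√(-3 + l) = 4 + 16*l*√(-3 + l))
(16284 + k)*(V(-82) - 16596) = (16284 - 43967)*((4 + 16*(-82)*√(-3 - 82)) - 16596) = -27683*((4 + 16*(-82)*√(-85)) - 16596) = -27683*((4 + 16*(-82)*(I*√85)) - 16596) = -27683*((4 - 1312*I*√85) - 16596) = -27683*(-16592 - 1312*I*√85) = 459316336 + 36320096*I*√85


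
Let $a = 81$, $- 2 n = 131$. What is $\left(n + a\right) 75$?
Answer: $\frac{2325}{2} \approx 1162.5$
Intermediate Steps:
$n = - \frac{131}{2}$ ($n = \left(- \frac{1}{2}\right) 131 = - \frac{131}{2} \approx -65.5$)
$\left(n + a\right) 75 = \left(- \frac{131}{2} + 81\right) 75 = \frac{31}{2} \cdot 75 = \frac{2325}{2}$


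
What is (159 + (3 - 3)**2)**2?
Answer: 25281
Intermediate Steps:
(159 + (3 - 3)**2)**2 = (159 + 0**2)**2 = (159 + 0)**2 = 159**2 = 25281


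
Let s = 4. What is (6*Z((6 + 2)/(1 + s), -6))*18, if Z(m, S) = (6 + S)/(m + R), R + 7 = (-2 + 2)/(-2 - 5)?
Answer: 0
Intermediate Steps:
R = -7 (R = -7 + (-2 + 2)/(-2 - 5) = -7 + 0/(-7) = -7 + 0*(-⅐) = -7 + 0 = -7)
Z(m, S) = (6 + S)/(-7 + m) (Z(m, S) = (6 + S)/(m - 7) = (6 + S)/(-7 + m))
(6*Z((6 + 2)/(1 + s), -6))*18 = (6*((6 - 6)/(-7 + (6 + 2)/(1 + 4))))*18 = (6*(0/(-7 + 8/5)))*18 = (6*(0/(-27/5)))*18 = (6*(-5/27*0))*18 = (6*0)*18 = 0*18 = 0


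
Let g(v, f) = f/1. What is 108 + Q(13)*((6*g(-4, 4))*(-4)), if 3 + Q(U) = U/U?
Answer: 300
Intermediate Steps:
g(v, f) = f (g(v, f) = f*1 = f)
Q(U) = -2 (Q(U) = -3 + U/U = -3 + 1 = -2)
108 + Q(13)*((6*g(-4, 4))*(-4)) = 108 - 2*6*4*(-4) = 108 - 48*(-4) = 108 - 2*(-96) = 108 + 192 = 300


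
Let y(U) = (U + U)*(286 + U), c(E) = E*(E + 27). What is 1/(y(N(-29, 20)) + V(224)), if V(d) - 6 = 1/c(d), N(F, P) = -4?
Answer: -56224/126503999 ≈ -0.00044444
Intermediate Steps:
c(E) = E*(27 + E)
y(U) = 2*U*(286 + U) (y(U) = (2*U)*(286 + U) = 2*U*(286 + U))
V(d) = 6 + 1/(d*(27 + d))
1/(y(N(-29, 20)) + V(224)) = 1/(2*(-4)*(286 - 4) + (6 + 1/(224*(27 + 224)))) = 1/(2*(-4)*282 + (6 + (1/224)/251)) = 1/(-2256 + (6 + (1/224)*(1/251))) = 1/(-2256 + (6 + 1/56224)) = 1/(-2256 + 337345/56224) = 1/(-126503999/56224) = -56224/126503999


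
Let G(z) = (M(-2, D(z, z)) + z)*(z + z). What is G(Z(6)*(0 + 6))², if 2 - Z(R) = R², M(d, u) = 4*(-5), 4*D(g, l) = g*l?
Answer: 8352497664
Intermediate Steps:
D(g, l) = g*l/4 (D(g, l) = (g*l)/4 = g*l/4)
M(d, u) = -20
Z(R) = 2 - R²
G(z) = 2*z*(-20 + z) (G(z) = (-20 + z)*(z + z) = (-20 + z)*(2*z) = 2*z*(-20 + z))
G(Z(6)*(0 + 6))² = (2*((2 - 1*6²)*(0 + 6))*(-20 + (2 - 1*6²)*(0 + 6)))² = (2*((2 - 1*36)*6)*(-20 + (2 - 1*36)*6))² = (2*((2 - 36)*6)*(-20 + (2 - 36)*6))² = (2*(-34*6)*(-20 - 34*6))² = (2*(-204)*(-20 - 204))² = (2*(-204)*(-224))² = 91392² = 8352497664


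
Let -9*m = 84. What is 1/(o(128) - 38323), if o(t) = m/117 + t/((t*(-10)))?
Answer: -3510/134514361 ≈ -2.6094e-5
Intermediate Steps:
m = -28/3 (m = -1/9*84 = -28/3 ≈ -9.3333)
o(t) = -631/3510 (o(t) = -28/3/117 + t/((t*(-10))) = -28/3*1/117 + t/((-10*t)) = -28/351 + t*(-1/(10*t)) = -28/351 - 1/10 = -631/3510)
1/(o(128) - 38323) = 1/(-631/3510 - 38323) = 1/(-134514361/3510) = -3510/134514361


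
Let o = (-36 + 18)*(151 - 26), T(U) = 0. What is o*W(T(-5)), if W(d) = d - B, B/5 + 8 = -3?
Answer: -123750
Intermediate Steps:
B = -55 (B = -40 + 5*(-3) = -40 - 15 = -55)
W(d) = 55 + d (W(d) = d - 1*(-55) = d + 55 = 55 + d)
o = -2250 (o = -18*125 = -2250)
o*W(T(-5)) = -2250*(55 + 0) = -2250*55 = -123750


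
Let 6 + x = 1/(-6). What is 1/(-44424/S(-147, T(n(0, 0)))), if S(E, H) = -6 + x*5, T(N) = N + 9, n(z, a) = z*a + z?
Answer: 221/266544 ≈ 0.00082913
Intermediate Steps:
n(z, a) = z + a*z (n(z, a) = a*z + z = z + a*z)
x = -37/6 (x = -6 + 1/(-6) = -6 - 1/6 = -37/6 ≈ -6.1667)
T(N) = 9 + N
S(E, H) = -221/6 (S(E, H) = -6 - 37/6*5 = -6 - 185/6 = -221/6)
1/(-44424/S(-147, T(n(0, 0)))) = 1/(-44424/(-221/6)) = 1/(-44424*(-6/221)) = 1/(266544/221) = 221/266544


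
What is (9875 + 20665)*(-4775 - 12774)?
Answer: -535946460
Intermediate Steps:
(9875 + 20665)*(-4775 - 12774) = 30540*(-17549) = -535946460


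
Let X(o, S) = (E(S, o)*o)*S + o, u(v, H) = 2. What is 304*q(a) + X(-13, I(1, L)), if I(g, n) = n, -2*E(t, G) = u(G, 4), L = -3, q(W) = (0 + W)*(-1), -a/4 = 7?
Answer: 8460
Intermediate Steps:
a = -28 (a = -4*7 = -28)
q(W) = -W (q(W) = W*(-1) = -W)
E(t, G) = -1 (E(t, G) = -½*2 = -1)
X(o, S) = o - S*o (X(o, S) = (-o)*S + o = -S*o + o = o - S*o)
304*q(a) + X(-13, I(1, L)) = 304*(-1*(-28)) - 13*(1 - 1*(-3)) = 304*28 - 13*(1 + 3) = 8512 - 13*4 = 8512 - 52 = 8460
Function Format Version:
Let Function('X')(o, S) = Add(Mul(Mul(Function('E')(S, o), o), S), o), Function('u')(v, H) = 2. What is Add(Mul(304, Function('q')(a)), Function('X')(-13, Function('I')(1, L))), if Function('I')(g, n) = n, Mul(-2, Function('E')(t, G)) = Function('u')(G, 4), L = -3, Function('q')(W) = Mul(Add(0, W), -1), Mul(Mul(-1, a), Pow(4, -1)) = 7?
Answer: 8460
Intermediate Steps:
a = -28 (a = Mul(-4, 7) = -28)
Function('q')(W) = Mul(-1, W) (Function('q')(W) = Mul(W, -1) = Mul(-1, W))
Function('E')(t, G) = -1 (Function('E')(t, G) = Mul(Rational(-1, 2), 2) = -1)
Function('X')(o, S) = Add(o, Mul(-1, S, o)) (Function('X')(o, S) = Add(Mul(Mul(-1, o), S), o) = Add(Mul(-1, S, o), o) = Add(o, Mul(-1, S, o)))
Add(Mul(304, Function('q')(a)), Function('X')(-13, Function('I')(1, L))) = Add(Mul(304, Mul(-1, -28)), Mul(-13, Add(1, Mul(-1, -3)))) = Add(Mul(304, 28), Mul(-13, Add(1, 3))) = Add(8512, Mul(-13, 4)) = Add(8512, -52) = 8460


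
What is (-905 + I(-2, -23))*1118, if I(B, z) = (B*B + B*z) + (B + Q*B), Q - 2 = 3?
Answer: -969306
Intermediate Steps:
Q = 5 (Q = 2 + 3 = 5)
I(B, z) = B**2 + 6*B + B*z (I(B, z) = (B*B + B*z) + (B + 5*B) = (B**2 + B*z) + 6*B = B**2 + 6*B + B*z)
(-905 + I(-2, -23))*1118 = (-905 - 2*(6 - 2 - 23))*1118 = (-905 - 2*(-19))*1118 = (-905 + 38)*1118 = -867*1118 = -969306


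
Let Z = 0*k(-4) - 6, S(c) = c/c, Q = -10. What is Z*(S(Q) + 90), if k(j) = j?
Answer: -546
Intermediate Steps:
S(c) = 1
Z = -6 (Z = 0*(-4) - 6 = 0 - 6 = -6)
Z*(S(Q) + 90) = -6*(1 + 90) = -6*91 = -546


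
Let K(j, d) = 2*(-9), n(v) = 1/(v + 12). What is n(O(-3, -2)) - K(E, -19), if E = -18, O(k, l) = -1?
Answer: 199/11 ≈ 18.091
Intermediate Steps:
n(v) = 1/(12 + v)
K(j, d) = -18
n(O(-3, -2)) - K(E, -19) = 1/(12 - 1) - 1*(-18) = 1/11 + 18 = 199/11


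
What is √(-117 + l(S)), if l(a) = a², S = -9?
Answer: 6*I ≈ 6.0*I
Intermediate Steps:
√(-117 + l(S)) = √(-117 + (-9)²) = √(-117 + 81) = √(-36) = 6*I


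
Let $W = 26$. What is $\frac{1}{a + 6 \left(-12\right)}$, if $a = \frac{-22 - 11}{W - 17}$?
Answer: $- \frac{3}{227} \approx -0.013216$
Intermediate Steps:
$a = - \frac{11}{3}$ ($a = \frac{-22 - 11}{26 - 17} = - \frac{33}{9} = \left(-33\right) \frac{1}{9} = - \frac{11}{3} \approx -3.6667$)
$\frac{1}{a + 6 \left(-12\right)} = \frac{1}{- \frac{11}{3} + 6 \left(-12\right)} = \frac{1}{- \frac{11}{3} - 72} = \frac{1}{- \frac{227}{3}} = - \frac{3}{227}$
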